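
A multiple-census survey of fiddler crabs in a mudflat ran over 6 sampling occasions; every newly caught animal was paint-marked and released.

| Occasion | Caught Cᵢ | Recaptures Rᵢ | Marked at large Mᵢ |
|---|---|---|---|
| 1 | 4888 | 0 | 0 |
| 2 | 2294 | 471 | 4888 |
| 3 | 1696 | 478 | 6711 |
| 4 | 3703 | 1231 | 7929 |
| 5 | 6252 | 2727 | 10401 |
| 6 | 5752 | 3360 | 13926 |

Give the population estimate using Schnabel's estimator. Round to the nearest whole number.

Σ MᵢCᵢ = 0·4888 + 4888·2294 + 6711·1696 + 7929·3703 + 10401·6252 + 13926·5752 = 0 + 11213072 + 11381856 + 29361087 + 65027052 + 80102352 = 197085419
Σ Rᵢ = 0 + 471 + 478 + 1231 + 2727 + 3360 = 8267
N̂ = 197085419 / 8267 ≈ 23840.0 → 23840

N ≈ 23,840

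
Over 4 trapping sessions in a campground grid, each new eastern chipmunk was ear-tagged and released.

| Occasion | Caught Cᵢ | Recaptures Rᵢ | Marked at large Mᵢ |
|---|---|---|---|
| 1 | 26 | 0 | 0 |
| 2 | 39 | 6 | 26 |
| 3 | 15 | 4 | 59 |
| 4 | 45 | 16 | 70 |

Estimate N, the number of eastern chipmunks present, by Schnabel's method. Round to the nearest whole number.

Σ MᵢCᵢ = 0·26 + 26·39 + 59·15 + 70·45 = 0 + 1014 + 885 + 3150 = 5049
Σ Rᵢ = 0 + 6 + 4 + 16 = 26
N̂ = 5049 / 26 ≈ 194.2 → 194

N ≈ 194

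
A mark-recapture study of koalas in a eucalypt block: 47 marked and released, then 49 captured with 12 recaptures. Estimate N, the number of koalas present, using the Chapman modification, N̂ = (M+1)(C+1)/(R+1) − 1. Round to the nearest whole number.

N̂ = (47+1)(49+1)/(12+1) − 1 = 48·50/13 − 1
= 2400/13 − 1 ≈ 184.6 − 1 ≈ 183.6 → 184

N ≈ 184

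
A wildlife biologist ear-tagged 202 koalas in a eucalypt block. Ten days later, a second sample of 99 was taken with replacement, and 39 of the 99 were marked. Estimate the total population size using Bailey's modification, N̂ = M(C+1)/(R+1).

N̂ = 202·(99+1)/(39+1) = 202·100/40 = 20200/40 = 505

N = 505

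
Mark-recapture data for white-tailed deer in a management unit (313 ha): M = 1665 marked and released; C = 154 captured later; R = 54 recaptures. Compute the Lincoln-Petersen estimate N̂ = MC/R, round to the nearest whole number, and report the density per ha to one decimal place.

N̂ = 1665·154/54 = 256410/54 ≈ 4748.3 → 4748
Density = N̂ / area = 4748 / 313 ≈ 15.17 → 15.2 per ha

density ≈ 15.2 white-tailed deer per ha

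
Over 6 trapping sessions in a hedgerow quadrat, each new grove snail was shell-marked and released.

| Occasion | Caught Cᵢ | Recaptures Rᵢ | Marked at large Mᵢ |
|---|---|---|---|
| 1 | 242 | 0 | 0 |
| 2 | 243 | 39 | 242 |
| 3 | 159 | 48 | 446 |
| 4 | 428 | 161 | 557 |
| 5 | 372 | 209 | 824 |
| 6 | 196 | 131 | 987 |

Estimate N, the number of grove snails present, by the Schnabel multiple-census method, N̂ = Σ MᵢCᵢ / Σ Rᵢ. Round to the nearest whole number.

N ≈ 1476

Σ MᵢCᵢ = 0·242 + 242·243 + 446·159 + 557·428 + 824·372 + 987·196 = 0 + 58806 + 70914 + 238396 + 306528 + 193452 = 868096
Σ Rᵢ = 0 + 39 + 48 + 161 + 209 + 131 = 588
N̂ = 868096 / 588 ≈ 1476.4 → 1476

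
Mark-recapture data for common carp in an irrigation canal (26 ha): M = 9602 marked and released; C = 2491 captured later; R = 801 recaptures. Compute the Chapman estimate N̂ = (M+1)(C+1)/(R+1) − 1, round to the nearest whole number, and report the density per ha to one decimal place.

N̂ = 9603·2492/802 − 1 = 23930676/802 − 1 ≈ 29837.7 → 29838
Density = N̂ / area = 29838 / 26 ≈ 1147.62 → 1147.6 per ha

density ≈ 1147.6 common carp per ha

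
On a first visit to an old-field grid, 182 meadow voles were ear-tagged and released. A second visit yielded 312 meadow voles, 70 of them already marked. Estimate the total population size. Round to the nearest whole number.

N ≈ 811

N = (182 × 312) / 70 = 56784 / 70 ≈ 811.2 → 811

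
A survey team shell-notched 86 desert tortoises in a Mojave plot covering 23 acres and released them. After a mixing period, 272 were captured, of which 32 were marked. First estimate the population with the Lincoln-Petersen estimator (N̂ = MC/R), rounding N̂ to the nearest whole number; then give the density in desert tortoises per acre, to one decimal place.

density ≈ 31.8 desert tortoises per acre

N̂ = 86·272/32 = 23392/32 = 731
Density = N̂ / area = 731 / 23 ≈ 31.78 → 31.8 per acre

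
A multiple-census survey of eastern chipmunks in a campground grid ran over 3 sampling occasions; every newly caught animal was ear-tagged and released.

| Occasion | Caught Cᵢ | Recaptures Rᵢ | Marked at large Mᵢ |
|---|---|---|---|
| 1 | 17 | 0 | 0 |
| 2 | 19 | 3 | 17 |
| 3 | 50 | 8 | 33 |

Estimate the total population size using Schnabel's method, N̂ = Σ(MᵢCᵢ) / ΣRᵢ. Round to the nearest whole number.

Σ MᵢCᵢ = 0·17 + 17·19 + 33·50 = 0 + 323 + 1650 = 1973
Σ Rᵢ = 0 + 3 + 8 = 11
N̂ = 1973 / 11 ≈ 179.4 → 179

N ≈ 179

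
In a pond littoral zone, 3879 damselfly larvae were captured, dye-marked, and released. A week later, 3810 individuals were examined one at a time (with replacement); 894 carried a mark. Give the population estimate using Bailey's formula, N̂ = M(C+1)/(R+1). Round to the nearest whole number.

N ≈ 16,517

N̂ = 3879·(3810+1)/(894+1) = 3879·3811/895 = 14782869/895 ≈ 16517.2 → 16517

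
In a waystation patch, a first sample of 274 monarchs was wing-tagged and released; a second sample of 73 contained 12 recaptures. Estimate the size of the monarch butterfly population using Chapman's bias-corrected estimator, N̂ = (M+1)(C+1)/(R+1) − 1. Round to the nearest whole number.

N̂ = (274+1)(73+1)/(12+1) − 1 = 275·74/13 − 1
= 20350/13 − 1 ≈ 1565.4 − 1 ≈ 1564.4 → 1564

N ≈ 1564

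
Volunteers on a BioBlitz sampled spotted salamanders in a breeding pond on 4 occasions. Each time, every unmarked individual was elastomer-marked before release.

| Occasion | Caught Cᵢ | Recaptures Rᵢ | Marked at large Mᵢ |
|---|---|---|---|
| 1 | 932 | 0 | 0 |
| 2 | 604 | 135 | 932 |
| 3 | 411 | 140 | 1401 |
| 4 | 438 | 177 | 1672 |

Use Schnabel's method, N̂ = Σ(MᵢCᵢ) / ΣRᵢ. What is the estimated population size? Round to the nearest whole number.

N ≈ 4140

Σ MᵢCᵢ = 0·932 + 932·604 + 1401·411 + 1672·438 = 0 + 562928 + 575811 + 732336 = 1871075
Σ Rᵢ = 0 + 135 + 140 + 177 = 452
N̂ = 1871075 / 452 ≈ 4139.5 → 4140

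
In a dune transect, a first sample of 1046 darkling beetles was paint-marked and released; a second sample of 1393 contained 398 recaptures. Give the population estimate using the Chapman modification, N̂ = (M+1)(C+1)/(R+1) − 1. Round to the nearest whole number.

N̂ = (1046+1)(1393+1)/(398+1) − 1 = 1047·1394/399 − 1
= 1459518/399 − 1 ≈ 3657.9 − 1 ≈ 3656.9 → 3657

N ≈ 3657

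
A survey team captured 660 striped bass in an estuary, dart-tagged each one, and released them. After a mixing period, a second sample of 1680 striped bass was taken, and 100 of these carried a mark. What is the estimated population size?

N = 11,088

If marked individuals mix randomly, R/C ≈ M/N, giving N ≈ M·C/R.
N = (660 × 1680) / 100 = 1108800 / 100 = 11088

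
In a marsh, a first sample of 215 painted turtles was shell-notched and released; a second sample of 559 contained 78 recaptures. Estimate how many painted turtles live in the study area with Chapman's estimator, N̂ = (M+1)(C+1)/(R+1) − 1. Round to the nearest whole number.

N̂ = (215+1)(559+1)/(78+1) − 1 = 216·560/79 − 1
= 120960/79 − 1 ≈ 1531.1 − 1 ≈ 1530.1 → 1530

N ≈ 1530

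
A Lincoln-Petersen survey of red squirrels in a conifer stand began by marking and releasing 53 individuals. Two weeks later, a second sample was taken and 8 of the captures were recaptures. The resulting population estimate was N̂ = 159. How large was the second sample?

From N = M·C/R: C = N·R / M = 159·8 / 53 = 1272 / 53 = 24.

C = 24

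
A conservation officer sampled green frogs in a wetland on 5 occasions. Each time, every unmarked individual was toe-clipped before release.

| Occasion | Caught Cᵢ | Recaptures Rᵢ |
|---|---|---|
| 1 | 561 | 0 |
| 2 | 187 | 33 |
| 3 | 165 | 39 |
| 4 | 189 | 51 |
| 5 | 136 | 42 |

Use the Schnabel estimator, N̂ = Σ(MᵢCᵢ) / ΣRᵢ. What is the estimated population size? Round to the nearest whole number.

N ≈ 3121

Marked at large before each occasion: Mᵢ = Σⱼ<ᵢ (Cⱼ − Rⱼ) → M1=0, M2=561, M3=715, M4=841, M5=979
Σ MᵢCᵢ = 0·561 + 561·187 + 715·165 + 841·189 + 979·136 = 0 + 104907 + 117975 + 158949 + 133144 = 514975
Σ Rᵢ = 0 + 33 + 39 + 51 + 42 = 165
N̂ = 514975 / 165 ≈ 3121.1 → 3121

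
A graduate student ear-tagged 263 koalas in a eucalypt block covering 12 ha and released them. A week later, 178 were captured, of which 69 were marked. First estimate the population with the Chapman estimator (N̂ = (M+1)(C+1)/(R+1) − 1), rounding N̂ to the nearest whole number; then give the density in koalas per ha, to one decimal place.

N̂ = 264·179/70 − 1 = 47256/70 − 1 ≈ 674.1 → 674
Density = N̂ / area = 674 / 12 ≈ 56.17 → 56.2 per ha

density ≈ 56.2 koalas per ha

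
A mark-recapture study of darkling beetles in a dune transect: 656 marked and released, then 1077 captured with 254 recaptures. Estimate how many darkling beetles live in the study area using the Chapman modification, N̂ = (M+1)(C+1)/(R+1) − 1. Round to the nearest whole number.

N̂ = (656+1)(1077+1)/(254+1) − 1 = 657·1078/255 − 1
= 708246/255 − 1 ≈ 2777.4 − 1 ≈ 2776.4 → 2776

N ≈ 2776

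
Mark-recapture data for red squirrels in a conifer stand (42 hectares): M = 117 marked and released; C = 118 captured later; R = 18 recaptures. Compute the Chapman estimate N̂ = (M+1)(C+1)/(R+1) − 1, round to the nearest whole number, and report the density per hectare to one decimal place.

N̂ = 118·119/19 − 1 = 14042/19 − 1 ≈ 738.1 → 738
Density = N̂ / area = 738 / 42 ≈ 17.57 → 17.6 per hectare

density ≈ 17.6 red squirrels per hectare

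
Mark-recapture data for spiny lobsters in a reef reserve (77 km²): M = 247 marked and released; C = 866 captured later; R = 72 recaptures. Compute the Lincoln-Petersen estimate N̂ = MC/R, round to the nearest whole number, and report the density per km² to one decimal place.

density ≈ 38.6 spiny lobsters per km²

N̂ = 247·866/72 = 213902/72 ≈ 2970.9 → 2971
Density = N̂ / area = 2971 / 77 ≈ 38.58 → 38.6 per km²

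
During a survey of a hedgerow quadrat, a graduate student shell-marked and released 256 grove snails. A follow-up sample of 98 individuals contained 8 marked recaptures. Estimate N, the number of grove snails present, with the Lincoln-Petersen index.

N = 3136

Lincoln-Petersen assumes M/N = R/C, so N = M·C / R.
N = (256 × 98) / 8 = 25088 / 8 = 3136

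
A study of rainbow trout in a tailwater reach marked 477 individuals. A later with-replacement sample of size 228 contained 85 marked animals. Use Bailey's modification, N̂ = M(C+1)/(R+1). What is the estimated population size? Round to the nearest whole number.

N̂ = 477·(228+1)/(85+1) = 477·229/86 = 109233/86 ≈ 1270.2 → 1270

N ≈ 1270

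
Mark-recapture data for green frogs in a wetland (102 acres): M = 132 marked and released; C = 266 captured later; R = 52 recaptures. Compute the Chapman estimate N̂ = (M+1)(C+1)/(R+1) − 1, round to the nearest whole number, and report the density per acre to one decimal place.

N̂ = 133·267/53 − 1 = 35511/53 − 1 ≈ 669.0 → 669
Density = N̂ / area = 669 / 102 ≈ 6.56 → 6.6 per acre

density ≈ 6.6 green frogs per acre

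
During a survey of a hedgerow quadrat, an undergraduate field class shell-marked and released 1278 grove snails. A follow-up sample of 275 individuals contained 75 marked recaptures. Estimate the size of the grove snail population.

N = 4686

Lincoln-Petersen assumes M/N = R/C, so N = M·C / R.
N = (1278 × 275) / 75 = 351450 / 75 = 4686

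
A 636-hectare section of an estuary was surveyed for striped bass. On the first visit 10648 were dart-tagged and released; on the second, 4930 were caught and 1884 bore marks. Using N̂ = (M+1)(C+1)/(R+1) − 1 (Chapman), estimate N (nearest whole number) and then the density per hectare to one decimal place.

N̂ = 10649·4931/1885 − 1 = 52510219/1885 − 1 ≈ 27855.9 → 27856
Density = N̂ / area = 27856 / 636 ≈ 43.80 → 43.8 per hectare

density ≈ 43.8 striped bass per hectare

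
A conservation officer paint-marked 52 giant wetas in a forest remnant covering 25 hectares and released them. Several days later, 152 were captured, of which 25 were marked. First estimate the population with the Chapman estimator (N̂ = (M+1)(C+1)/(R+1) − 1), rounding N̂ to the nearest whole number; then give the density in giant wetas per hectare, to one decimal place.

density ≈ 12.4 giant wetas per hectare

N̂ = 53·153/26 − 1 = 8109/26 − 1 ≈ 310.9 → 311
Density = N̂ / area = 311 / 25 ≈ 12.44 → 12.4 per hectare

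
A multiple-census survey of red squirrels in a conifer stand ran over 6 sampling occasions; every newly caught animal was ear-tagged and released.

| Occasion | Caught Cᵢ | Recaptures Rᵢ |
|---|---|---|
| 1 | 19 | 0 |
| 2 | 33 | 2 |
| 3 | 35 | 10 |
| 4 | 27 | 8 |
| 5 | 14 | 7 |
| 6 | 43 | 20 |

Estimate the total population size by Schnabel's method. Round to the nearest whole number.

N ≈ 214

Marked at large before each occasion: Mᵢ = Σⱼ<ᵢ (Cⱼ − Rⱼ) → M1=0, M2=19, M3=50, M4=75, M5=94, M6=101
Σ MᵢCᵢ = 0·19 + 19·33 + 50·35 + 75·27 + 94·14 + 101·43 = 0 + 627 + 1750 + 2025 + 1316 + 4343 = 10061
Σ Rᵢ = 0 + 2 + 10 + 8 + 7 + 20 = 47
N̂ = 10061 / 47 ≈ 214.1 → 214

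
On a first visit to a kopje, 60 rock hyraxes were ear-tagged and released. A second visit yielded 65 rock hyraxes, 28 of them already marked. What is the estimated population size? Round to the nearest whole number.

The marked fraction in the recapture sample should equal the marked fraction in the population: 28/65 = 60/N.
N = (60 × 65) / 28 = 3900 / 28 ≈ 139.3 → 139

N ≈ 139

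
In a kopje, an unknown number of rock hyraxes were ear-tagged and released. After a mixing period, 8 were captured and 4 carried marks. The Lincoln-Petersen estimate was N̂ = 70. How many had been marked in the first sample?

From N = M·C/R: M = N·R / C = 70·4 / 8 = 280 / 8 = 35.

M = 35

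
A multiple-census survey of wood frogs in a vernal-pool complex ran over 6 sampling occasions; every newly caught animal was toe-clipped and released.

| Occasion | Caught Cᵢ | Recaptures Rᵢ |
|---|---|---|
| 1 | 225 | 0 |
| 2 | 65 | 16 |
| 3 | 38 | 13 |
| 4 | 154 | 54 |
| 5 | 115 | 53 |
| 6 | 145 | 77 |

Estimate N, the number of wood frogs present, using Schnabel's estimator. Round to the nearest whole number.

N ≈ 863

Marked at large before each occasion: Mᵢ = Σⱼ<ᵢ (Cⱼ − Rⱼ) → M1=0, M2=225, M3=274, M4=299, M5=399, M6=461
Σ MᵢCᵢ = 0·225 + 225·65 + 274·38 + 299·154 + 399·115 + 461·145 = 0 + 14625 + 10412 + 46046 + 45885 + 66845 = 183813
Σ Rᵢ = 0 + 16 + 13 + 54 + 53 + 77 = 213
N̂ = 183813 / 213 ≈ 863.0 → 863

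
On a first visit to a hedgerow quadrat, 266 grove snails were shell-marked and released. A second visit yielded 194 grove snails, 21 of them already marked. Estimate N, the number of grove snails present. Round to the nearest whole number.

N = (266 × 194) / 21 = 51604 / 21 ≈ 2457.3 → 2457

N ≈ 2457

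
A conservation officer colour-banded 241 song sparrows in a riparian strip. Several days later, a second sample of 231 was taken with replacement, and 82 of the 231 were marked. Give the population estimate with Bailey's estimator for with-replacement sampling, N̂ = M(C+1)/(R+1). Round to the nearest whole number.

N̂ = 241·(231+1)/(82+1) = 241·232/83 = 55912/83 ≈ 673.6 → 674

N ≈ 674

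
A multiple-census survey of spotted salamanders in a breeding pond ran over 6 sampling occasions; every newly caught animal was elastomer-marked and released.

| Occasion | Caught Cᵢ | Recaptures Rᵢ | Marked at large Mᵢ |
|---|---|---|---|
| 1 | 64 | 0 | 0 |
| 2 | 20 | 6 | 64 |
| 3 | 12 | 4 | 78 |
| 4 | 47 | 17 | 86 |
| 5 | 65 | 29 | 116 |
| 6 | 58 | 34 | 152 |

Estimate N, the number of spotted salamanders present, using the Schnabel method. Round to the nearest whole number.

Σ MᵢCᵢ = 0·64 + 64·20 + 78·12 + 86·47 + 116·65 + 152·58 = 0 + 1280 + 936 + 4042 + 7540 + 8816 = 22614
Σ Rᵢ = 0 + 6 + 4 + 17 + 29 + 34 = 90
N̂ = 22614 / 90 ≈ 251.3 → 251

N ≈ 251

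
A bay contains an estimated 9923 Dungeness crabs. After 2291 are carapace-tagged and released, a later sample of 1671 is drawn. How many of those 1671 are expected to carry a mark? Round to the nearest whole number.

The marked fraction of the population is 2291/9923, so in a sample of 1671 expect C·(M/N) marked.
E[R] = 2291 × 1671 / 9923 = 3828261 / 9923 ≈ 385.8 → 386

expected recaptures ≈ 386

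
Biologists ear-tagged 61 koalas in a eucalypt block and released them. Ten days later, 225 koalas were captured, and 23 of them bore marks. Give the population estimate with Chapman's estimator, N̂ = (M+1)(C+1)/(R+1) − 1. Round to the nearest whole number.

N̂ = (61+1)(225+1)/(23+1) − 1 = 62·226/24 − 1
= 14012/24 − 1 ≈ 583.8 − 1 ≈ 582.8 → 583

N ≈ 583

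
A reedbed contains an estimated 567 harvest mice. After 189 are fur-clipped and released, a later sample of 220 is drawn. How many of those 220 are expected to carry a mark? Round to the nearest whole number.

expected recaptures ≈ 73

Expected recaptures E[R] = M·C / N.
E[R] = 189 × 220 / 567 = 41580 / 567 ≈ 73.3 → 73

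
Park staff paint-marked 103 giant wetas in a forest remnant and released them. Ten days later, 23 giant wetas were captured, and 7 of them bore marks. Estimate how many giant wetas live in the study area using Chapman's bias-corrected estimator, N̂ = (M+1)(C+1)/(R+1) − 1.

N = 311

N̂ = (103+1)(23+1)/(7+1) − 1 = 104·24/8 − 1
= 2496/8 − 1 = 312 − 1 = 311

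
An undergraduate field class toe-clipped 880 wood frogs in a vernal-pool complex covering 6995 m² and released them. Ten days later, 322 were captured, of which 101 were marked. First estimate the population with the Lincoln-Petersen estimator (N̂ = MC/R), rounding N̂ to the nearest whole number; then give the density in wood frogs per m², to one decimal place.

density ≈ 0.4 wood frogs per m²

N̂ = 880·322/101 = 283360/101 ≈ 2805.5 → 2806
Density = N̂ / area = 2806 / 6995 ≈ 0.40 → 0.4 per m²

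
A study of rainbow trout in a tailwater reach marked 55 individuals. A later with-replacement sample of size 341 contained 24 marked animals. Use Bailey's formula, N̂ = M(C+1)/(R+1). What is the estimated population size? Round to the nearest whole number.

N̂ = 55·(341+1)/(24+1) = 55·342/25 = 18810/25 ≈ 752.4 → 752

N ≈ 752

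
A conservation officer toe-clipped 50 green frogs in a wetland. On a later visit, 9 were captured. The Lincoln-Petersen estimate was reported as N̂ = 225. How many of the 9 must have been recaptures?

R = 2

From N = M·C/R: R = M·C / N = 50·9 / 225 = 450 / 225 = 2.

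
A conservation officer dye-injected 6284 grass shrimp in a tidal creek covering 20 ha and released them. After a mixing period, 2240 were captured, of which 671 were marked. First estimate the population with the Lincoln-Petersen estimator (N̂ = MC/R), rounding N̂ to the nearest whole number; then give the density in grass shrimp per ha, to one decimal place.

N̂ = 6284·2240/671 = 14076160/671 ≈ 20977.9 → 20978
Density = N̂ / area = 20978 / 20 ≈ 1048.90 → 1048.9 per ha

density ≈ 1048.9 grass shrimp per ha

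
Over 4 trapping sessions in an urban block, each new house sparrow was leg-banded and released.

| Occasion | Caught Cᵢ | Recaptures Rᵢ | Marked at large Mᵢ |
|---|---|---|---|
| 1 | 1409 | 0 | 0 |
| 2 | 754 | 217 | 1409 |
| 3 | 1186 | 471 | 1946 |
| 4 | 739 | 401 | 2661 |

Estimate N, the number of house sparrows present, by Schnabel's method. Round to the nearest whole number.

Σ MᵢCᵢ = 0·1409 + 1409·754 + 1946·1186 + 2661·739 = 0 + 1062386 + 2307956 + 1966479 = 5336821
Σ Rᵢ = 0 + 217 + 471 + 401 = 1089
N̂ = 5336821 / 1089 ≈ 4900.7 → 4901

N ≈ 4901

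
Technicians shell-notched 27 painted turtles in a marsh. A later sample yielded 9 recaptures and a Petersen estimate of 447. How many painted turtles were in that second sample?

From N = M·C/R: C = N·R / M = 447·9 / 27 = 4023 / 27 = 149.

C = 149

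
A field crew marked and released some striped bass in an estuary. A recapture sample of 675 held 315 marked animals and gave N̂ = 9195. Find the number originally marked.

M = 4291

From N = M·C/R: M = N·R / C = 9195·315 / 675 = 2896425 / 675 = 4291.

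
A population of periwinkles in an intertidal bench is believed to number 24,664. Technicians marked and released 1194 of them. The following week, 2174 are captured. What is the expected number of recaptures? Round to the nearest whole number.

The marked fraction of the population is 1194/24664, so in a sample of 2174 expect C·(M/N) marked.
E[R] = 1194 × 2174 / 24664 = 2595756 / 24664 ≈ 105.2 → 105

expected recaptures ≈ 105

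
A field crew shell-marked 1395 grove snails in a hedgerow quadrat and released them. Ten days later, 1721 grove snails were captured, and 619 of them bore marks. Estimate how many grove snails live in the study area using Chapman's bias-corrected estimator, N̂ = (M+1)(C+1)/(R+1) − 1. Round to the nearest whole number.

N̂ = (1395+1)(1721+1)/(619+1) − 1 = 1396·1722/620 − 1
= 2403912/620 − 1 ≈ 3877.3 − 1 ≈ 3876.3 → 3876

N ≈ 3876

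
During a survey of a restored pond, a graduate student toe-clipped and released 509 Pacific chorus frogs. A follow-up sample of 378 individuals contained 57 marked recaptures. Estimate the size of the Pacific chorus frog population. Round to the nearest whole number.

N ≈ 3375

The marked fraction in the recapture sample should equal the marked fraction in the population: 57/378 = 509/N.
N = (509 × 378) / 57 = 192402 / 57 ≈ 3375.47 → 3375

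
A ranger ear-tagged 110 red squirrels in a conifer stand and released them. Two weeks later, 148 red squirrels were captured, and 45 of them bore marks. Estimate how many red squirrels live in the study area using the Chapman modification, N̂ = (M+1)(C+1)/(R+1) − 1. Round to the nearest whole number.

N̂ = (110+1)(148+1)/(45+1) − 1 = 111·149/46 − 1
= 16539/46 − 1 ≈ 359.5 − 1 ≈ 358.5 → 359

N ≈ 359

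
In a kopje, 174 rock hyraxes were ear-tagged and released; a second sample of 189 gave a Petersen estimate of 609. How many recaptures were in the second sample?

From N = M·C/R: R = M·C / N = 174·189 / 609 = 32886 / 609 = 54.

R = 54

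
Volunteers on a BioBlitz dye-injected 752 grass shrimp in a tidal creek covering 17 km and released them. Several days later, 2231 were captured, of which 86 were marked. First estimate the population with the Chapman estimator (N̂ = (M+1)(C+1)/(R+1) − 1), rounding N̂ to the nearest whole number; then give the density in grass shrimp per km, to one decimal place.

N̂ = 753·2232/87 − 1 = 1680696/87 − 1 ≈ 19317.3 → 19317
Density = N̂ / area = 19317 / 17 ≈ 1136.29 → 1136.3 per km

density ≈ 1136.3 grass shrimp per km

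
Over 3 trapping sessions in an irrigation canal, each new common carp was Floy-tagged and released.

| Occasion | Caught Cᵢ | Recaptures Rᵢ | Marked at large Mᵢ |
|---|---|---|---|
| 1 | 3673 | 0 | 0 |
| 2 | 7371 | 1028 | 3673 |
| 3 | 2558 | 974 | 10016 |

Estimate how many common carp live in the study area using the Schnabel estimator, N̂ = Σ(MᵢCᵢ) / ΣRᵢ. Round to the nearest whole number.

Σ MᵢCᵢ = 0·3673 + 3673·7371 + 10016·2558 = 0 + 27073683 + 25620928 = 52694611
Σ Rᵢ = 0 + 1028 + 974 = 2002
N̂ = 52694611 / 2002 ≈ 26321.0 → 26321

N ≈ 26,321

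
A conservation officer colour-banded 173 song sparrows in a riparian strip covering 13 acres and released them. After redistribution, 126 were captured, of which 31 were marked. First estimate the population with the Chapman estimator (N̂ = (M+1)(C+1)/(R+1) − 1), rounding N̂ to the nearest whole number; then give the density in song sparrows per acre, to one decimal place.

density ≈ 53.1 song sparrows per acre

N̂ = 174·127/32 − 1 = 22098/32 − 1 ≈ 689.6 → 690
Density = N̂ / area = 690 / 13 ≈ 53.08 → 53.1 per acre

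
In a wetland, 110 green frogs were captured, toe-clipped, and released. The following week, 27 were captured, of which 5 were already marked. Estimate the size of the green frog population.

N = (110 × 27) / 5 = 2970 / 5 = 594

N = 594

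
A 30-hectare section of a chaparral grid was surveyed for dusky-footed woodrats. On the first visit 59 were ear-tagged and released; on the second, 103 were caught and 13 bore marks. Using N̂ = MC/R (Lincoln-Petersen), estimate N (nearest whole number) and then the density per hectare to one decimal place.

density ≈ 15.6 dusky-footed woodrats per hectare

N̂ = 59·103/13 = 6077/13 ≈ 467.46 → 467
Density = N̂ / area = 467 / 30 ≈ 15.57 → 15.6 per hectare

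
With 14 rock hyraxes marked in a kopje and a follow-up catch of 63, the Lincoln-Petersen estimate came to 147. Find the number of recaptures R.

R = 6

From N = M·C/R: R = M·C / N = 14·63 / 147 = 882 / 147 = 6.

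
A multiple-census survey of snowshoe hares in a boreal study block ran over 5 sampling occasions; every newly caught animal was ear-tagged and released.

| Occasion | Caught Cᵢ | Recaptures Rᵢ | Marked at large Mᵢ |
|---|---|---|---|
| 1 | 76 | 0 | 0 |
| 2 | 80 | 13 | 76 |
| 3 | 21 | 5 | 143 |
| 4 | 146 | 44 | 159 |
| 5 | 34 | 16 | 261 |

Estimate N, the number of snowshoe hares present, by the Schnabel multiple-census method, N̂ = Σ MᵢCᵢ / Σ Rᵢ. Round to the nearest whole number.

Σ MᵢCᵢ = 0·76 + 76·80 + 143·21 + 159·146 + 261·34 = 0 + 6080 + 3003 + 23214 + 8874 = 41171
Σ Rᵢ = 0 + 13 + 5 + 44 + 16 = 78
N̂ = 41171 / 78 ≈ 527.8 → 528

N ≈ 528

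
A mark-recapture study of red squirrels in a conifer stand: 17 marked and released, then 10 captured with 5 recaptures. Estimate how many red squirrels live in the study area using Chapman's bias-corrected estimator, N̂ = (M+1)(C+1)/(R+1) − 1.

N̂ = (17+1)(10+1)/(5+1) − 1 = 18·11/6 − 1
= 198/6 − 1 = 33 − 1 = 32

N = 32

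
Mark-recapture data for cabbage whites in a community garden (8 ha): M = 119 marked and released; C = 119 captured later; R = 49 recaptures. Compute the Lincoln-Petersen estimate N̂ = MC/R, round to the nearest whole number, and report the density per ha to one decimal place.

density ≈ 36.1 cabbage whites per ha

N̂ = 119·119/49 = 14161/49 = 289
Density = N̂ / area = 289 / 8 ≈ 36.12 → 36.1 per ha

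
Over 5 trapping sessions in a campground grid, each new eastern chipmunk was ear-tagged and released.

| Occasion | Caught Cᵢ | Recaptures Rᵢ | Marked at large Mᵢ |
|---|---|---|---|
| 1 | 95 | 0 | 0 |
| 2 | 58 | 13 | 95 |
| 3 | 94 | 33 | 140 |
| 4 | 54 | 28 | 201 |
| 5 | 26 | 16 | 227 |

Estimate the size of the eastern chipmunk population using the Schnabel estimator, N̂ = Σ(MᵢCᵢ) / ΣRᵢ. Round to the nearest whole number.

Σ MᵢCᵢ = 0·95 + 95·58 + 140·94 + 201·54 + 227·26 = 0 + 5510 + 13160 + 10854 + 5902 = 35426
Σ Rᵢ = 0 + 13 + 33 + 28 + 16 = 90
N̂ = 35426 / 90 ≈ 393.6 → 394

N ≈ 394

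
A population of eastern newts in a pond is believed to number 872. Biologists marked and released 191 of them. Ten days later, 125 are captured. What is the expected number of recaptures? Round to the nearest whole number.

expected recaptures ≈ 27

The marked fraction of the population is 191/872, so in a sample of 125 expect C·(M/N) marked.
E[R] = 191 × 125 / 872 = 23875 / 872 ≈ 27.4 → 27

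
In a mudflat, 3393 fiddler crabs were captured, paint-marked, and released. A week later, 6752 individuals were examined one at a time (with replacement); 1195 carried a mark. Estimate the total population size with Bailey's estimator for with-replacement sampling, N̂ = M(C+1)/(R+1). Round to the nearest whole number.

N̂ = 3393·(6752+1)/(1195+1) = 3393·6753/1196 = 22912929/1196 ≈ 19158.0 → 19158

N ≈ 19,158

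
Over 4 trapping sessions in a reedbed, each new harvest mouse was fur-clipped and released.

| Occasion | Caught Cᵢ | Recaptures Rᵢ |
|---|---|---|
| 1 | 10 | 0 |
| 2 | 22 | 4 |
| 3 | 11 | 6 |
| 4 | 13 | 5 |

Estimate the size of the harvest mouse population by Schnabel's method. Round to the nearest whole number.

Marked at large before each occasion: Mᵢ = Σⱼ<ᵢ (Cⱼ − Rⱼ) → M1=0, M2=10, M3=28, M4=33
Σ MᵢCᵢ = 0·10 + 10·22 + 28·11 + 33·13 = 0 + 220 + 308 + 429 = 957
Σ Rᵢ = 0 + 4 + 6 + 5 = 15
N̂ = 957 / 15 ≈ 63.8 → 64

N ≈ 64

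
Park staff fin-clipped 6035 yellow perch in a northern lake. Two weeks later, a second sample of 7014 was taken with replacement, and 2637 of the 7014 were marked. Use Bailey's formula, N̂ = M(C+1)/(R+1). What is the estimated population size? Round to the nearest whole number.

N̂ = 6035·(7014+1)/(2637+1) = 6035·7015/2638 = 42335525/2638 ≈ 16048.3 → 16048

N ≈ 16,048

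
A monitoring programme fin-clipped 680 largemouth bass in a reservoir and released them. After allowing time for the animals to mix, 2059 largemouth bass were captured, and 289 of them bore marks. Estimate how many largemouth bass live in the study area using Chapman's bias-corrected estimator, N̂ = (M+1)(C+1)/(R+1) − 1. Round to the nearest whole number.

N̂ = (680+1)(2059+1)/(289+1) − 1 = 681·2060/290 − 1
= 1402860/290 − 1 ≈ 4837.4 − 1 ≈ 4836.4 → 4836

N ≈ 4836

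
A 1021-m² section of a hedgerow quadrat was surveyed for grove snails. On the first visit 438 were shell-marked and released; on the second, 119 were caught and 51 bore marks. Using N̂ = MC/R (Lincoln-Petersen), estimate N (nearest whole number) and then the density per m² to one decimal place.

N̂ = 438·119/51 = 52122/51 = 1022
Density = N̂ / area = 1022 / 1021 ≈ 1.00 → 1.0 per m²

density ≈ 1.0 grove snails per m²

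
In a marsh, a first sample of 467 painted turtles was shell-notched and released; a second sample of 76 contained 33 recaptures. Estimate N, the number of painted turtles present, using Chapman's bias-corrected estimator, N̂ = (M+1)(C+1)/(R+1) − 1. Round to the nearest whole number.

N ≈ 1059

N̂ = (467+1)(76+1)/(33+1) − 1 = 468·77/34 − 1
= 36036/34 − 1 ≈ 1059.9 − 1 ≈ 1058.9 → 1059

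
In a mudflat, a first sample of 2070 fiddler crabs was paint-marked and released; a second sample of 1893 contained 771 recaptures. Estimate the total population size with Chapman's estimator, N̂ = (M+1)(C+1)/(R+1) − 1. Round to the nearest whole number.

N ≈ 5080

N̂ = (2070+1)(1893+1)/(771+1) − 1 = 2071·1894/772 − 1
= 3922474/772 − 1 ≈ 5080.9 − 1 ≈ 5079.9 → 5080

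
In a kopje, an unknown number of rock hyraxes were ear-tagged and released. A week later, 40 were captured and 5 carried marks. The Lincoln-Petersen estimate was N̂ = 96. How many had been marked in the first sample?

From N = M·C/R: M = N·R / C = 96·5 / 40 = 480 / 40 = 12.

M = 12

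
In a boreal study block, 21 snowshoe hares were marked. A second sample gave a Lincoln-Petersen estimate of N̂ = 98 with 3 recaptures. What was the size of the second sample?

From N = M·C/R: C = N·R / M = 98·3 / 21 = 294 / 21 = 14.

C = 14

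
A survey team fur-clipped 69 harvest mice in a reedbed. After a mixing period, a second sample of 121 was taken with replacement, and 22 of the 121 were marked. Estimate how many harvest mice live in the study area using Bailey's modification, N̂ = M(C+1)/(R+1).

N̂ = 69·(121+1)/(22+1) = 69·122/23 = 8418/23 = 366

N = 366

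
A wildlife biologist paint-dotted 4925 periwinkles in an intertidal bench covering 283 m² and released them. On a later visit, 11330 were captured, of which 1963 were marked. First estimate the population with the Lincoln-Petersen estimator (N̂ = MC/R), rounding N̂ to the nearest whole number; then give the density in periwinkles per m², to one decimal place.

density ≈ 100.4 periwinkles per m²

N̂ = 4925·11330/1963 = 55800250/1963 ≈ 28426.0 → 28426
Density = N̂ / area = 28426 / 283 ≈ 100.445 → 100.4 per m²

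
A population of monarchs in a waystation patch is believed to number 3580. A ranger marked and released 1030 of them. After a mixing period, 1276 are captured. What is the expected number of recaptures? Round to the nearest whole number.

Expected recaptures E[R] = M·C / N.
E[R] = 1030 × 1276 / 3580 = 1314280 / 3580 ≈ 367.1 → 367

expected recaptures ≈ 367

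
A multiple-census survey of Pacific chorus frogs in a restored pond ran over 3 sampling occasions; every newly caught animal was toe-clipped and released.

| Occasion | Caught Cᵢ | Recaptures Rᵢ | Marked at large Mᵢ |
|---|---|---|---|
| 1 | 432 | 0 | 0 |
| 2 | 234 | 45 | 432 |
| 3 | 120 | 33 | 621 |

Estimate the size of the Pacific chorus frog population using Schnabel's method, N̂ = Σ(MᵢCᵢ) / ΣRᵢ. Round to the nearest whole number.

N ≈ 2251

Σ MᵢCᵢ = 0·432 + 432·234 + 621·120 = 0 + 101088 + 74520 = 175608
Σ Rᵢ = 0 + 45 + 33 = 78
N̂ = 175608 / 78 ≈ 2251.4 → 2251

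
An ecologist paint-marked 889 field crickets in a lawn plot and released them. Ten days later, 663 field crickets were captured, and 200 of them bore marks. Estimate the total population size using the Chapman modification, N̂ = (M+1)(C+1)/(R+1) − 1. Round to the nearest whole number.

N̂ = (889+1)(663+1)/(200+1) − 1 = 890·664/201 − 1
= 590960/201 − 1 ≈ 2940.1 − 1 ≈ 2939.1 → 2939

N ≈ 2939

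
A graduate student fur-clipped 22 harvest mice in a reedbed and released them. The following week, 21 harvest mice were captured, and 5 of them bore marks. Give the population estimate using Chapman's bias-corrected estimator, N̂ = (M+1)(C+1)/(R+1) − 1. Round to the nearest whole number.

N̂ = (22+1)(21+1)/(5+1) − 1 = 23·22/6 − 1
= 506/6 − 1 ≈ 84.3 − 1 ≈ 83.3 → 83

N ≈ 83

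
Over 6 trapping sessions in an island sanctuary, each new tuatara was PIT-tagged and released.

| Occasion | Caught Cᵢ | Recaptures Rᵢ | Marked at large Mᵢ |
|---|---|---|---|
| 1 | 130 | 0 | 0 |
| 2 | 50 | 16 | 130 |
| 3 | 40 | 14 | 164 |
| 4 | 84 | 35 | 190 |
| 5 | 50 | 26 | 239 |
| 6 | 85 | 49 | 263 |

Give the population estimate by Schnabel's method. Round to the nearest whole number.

Σ MᵢCᵢ = 0·130 + 130·50 + 164·40 + 190·84 + 239·50 + 263·85 = 0 + 6500 + 6560 + 15960 + 11950 + 22355 = 63325
Σ Rᵢ = 0 + 16 + 14 + 35 + 26 + 49 = 140
N̂ = 63325 / 140 ≈ 452.3 → 452

N ≈ 452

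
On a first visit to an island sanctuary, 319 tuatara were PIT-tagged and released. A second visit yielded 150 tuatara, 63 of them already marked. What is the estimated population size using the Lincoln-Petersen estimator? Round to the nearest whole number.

N ≈ 760

The marked fraction in the recapture sample should equal the marked fraction in the population: 63/150 = 319/N.
N = (319 × 150) / 63 = 47850 / 63 ≈ 759.5 → 760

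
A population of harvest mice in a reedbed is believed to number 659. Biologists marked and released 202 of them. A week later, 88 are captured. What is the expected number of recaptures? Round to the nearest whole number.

Expected recaptures E[R] = M·C / N.
E[R] = 202 × 88 / 659 = 17776 / 659 ≈ 27.0 → 27

expected recaptures ≈ 27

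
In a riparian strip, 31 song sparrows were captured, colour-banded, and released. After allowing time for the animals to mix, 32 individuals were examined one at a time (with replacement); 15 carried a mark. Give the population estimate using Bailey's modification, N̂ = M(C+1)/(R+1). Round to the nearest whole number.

N ≈ 64

N̂ = 31·(32+1)/(15+1) = 31·33/16 = 1023/16 ≈ 63.9 → 64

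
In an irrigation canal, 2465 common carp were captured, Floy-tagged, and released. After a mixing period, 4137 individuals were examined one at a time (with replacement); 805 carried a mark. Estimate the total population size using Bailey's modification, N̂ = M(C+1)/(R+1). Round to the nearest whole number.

N̂ = 2465·(4137+1)/(805+1) = 2465·4138/806 = 10200170/806 ≈ 12655.3 → 12655

N ≈ 12,655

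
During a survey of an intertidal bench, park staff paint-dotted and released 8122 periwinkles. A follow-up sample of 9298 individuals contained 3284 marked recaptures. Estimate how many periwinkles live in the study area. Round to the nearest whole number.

N ≈ 22,996

The marked fraction in the recapture sample should equal the marked fraction in the population: 3284/9298 = 8122/N.
N = (8122 × 9298) / 3284 = 75518356 / 3284 ≈ 22995.8 → 22996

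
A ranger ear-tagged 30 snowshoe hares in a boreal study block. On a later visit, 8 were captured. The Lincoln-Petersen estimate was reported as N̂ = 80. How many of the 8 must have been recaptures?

R = 3

From N = M·C/R: R = M·C / N = 30·8 / 80 = 240 / 80 = 3.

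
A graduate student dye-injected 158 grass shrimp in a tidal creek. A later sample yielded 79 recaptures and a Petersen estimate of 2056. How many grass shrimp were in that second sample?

From N = M·C/R: C = N·R / M = 2056·79 / 158 = 162424 / 158 = 1028.

C = 1028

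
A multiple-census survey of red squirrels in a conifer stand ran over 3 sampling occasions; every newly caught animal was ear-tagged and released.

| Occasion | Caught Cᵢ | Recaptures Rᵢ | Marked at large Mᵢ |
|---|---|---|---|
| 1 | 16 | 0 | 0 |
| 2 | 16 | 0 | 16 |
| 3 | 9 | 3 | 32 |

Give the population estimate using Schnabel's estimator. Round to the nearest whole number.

N ≈ 181

Σ MᵢCᵢ = 0·16 + 16·16 + 32·9 = 0 + 256 + 288 = 544
Σ Rᵢ = 0 + 0 + 3 = 3
N̂ = 544 / 3 ≈ 181.3 → 181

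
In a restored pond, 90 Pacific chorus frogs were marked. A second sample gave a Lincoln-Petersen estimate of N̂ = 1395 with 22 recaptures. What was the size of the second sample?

From N = M·C/R: C = N·R / M = 1395·22 / 90 = 30690 / 90 = 341.

C = 341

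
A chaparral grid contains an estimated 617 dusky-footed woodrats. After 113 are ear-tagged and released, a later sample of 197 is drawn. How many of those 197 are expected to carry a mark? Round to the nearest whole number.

expected recaptures ≈ 36

The marked fraction of the population is 113/617, so in a sample of 197 expect C·(M/N) marked.
E[R] = 113 × 197 / 617 = 22261 / 617 ≈ 36.1 → 36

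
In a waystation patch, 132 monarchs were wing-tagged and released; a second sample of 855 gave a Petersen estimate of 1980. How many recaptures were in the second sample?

R = 57

From N = M·C/R: R = M·C / N = 132·855 / 1980 = 112860 / 1980 = 57.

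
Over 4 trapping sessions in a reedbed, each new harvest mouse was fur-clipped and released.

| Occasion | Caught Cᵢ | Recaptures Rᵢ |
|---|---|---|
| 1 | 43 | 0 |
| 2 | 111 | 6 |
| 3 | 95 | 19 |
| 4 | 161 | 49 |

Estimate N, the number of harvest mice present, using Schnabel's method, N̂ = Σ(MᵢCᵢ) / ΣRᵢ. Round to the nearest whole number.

Marked at large before each occasion: Mᵢ = Σⱼ<ᵢ (Cⱼ − Rⱼ) → M1=0, M2=43, M3=148, M4=224
Σ MᵢCᵢ = 0·43 + 43·111 + 148·95 + 224·161 = 0 + 4773 + 14060 + 36064 = 54897
Σ Rᵢ = 0 + 6 + 19 + 49 = 74
N̂ = 54897 / 74 ≈ 741.9 → 742

N ≈ 742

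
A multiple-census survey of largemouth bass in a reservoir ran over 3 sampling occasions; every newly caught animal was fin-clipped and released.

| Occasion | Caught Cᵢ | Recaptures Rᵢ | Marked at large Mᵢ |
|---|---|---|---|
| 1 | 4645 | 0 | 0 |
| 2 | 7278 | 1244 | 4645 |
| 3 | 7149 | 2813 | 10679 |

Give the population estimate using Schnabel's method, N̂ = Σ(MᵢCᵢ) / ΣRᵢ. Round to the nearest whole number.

N ≈ 27,151

Σ MᵢCᵢ = 0·4645 + 4645·7278 + 10679·7149 = 0 + 33806310 + 76344171 = 110150481
Σ Rᵢ = 0 + 1244 + 2813 = 4057
N̂ = 110150481 / 4057 ≈ 27150.7 → 27151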